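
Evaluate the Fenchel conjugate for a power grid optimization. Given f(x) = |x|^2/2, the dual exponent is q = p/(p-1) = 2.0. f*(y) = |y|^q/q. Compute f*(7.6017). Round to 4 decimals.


The conjugate exponent q satisfies 1/p + 1/q = 1.
p = 2, so q = 2/(2 - 1) = 2.0
|y|^q = 7.6017^2.0 = 57.7858
f*(7.6017) = 57.7858 / 2.0 = 28.8929


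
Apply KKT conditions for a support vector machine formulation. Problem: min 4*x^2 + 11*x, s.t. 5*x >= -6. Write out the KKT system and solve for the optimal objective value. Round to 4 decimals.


Step 1: Try lambda = 0 (constraint inactive).
x_unc = -11/(2*4) = -1.375
Check: 5*-1.375 = -6.875 < -6 -- violated!
Step 2: Constraint must be active: 5*x = -6
x* = -6/5 = -1.2
lambda = (2*4*(-1.2) + 11)/5 = 0.28
Step 3: Compute optimal value.
f(x*) = 4*(-1.2)^2 + 11*(-1.2) = -7.44


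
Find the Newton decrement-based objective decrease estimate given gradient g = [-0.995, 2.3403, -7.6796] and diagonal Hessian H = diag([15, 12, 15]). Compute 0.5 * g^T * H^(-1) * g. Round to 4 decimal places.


Step 1: H is diagonal, so H^(-1) * g = [-0.0663, 0.195, -0.512].
Step 2: g^T H^(-1) g = sum_i g_i^2 / H_ii
  = (-0.995)^2/15 + (2.3403)^2/12 + (-7.6796)^2/15
  = 0.066 + 0.4564 + 3.9318 = 4.4542
Step 3: Objective decrease = 0.5 * g^T H^(-1) g = 2.2271


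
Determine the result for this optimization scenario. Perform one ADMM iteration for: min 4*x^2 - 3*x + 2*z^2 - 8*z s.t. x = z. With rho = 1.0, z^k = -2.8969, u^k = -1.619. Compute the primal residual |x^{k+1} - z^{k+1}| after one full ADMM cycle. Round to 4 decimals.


ADMM iteration with rho = 1.0, z^k = -2.8969, u^k = -1.619
Step 1: x-update.
Minimize 4*x^2 - 3*x + (1.0/2)*(x + 2.8969 - 1.619)^2
FOC: (2*4 + 1.0)*x = 3 + 1.0*(-2.8969 + 1.619)
x^{k+1} = 0.1913
Step 2: z-update.
Minimize 2*z^2 - 8*z + (1.0/2)*(0.1913 - z - 1.619)^2
FOC: (2*2 + 1.0)*z = 8 + 1.0*(0.1913 - 1.619)
z^{k+1} = 1.3145
Step 3: u-update.
u^{k+1} = -1.619 + 0.1913 - 1.3145 = -2.7421
Step 4: Primal residual = |0.1913 - 1.3145| = 1.1231


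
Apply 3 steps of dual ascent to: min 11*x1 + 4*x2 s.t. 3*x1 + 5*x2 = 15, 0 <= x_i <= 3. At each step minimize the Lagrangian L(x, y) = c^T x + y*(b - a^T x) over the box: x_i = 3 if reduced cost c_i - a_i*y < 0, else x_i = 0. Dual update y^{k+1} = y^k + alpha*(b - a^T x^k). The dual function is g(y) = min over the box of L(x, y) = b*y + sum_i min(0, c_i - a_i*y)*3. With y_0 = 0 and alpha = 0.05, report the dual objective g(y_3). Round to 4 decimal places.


Dual ascent for LP: min 11*x1 + 4*x2, 3*x1 + 5*x2 = 15, 0 <= x_i <= 3
Step 1: y^k = 0.0, reduced costs: (11.0, 4.0)
  x^k = (0.0, 0.0), subgradient = b - a^T x = 15.0
  y^{k+1} = 0.0 + 0.05*15.0 = 0.75
Step 2: y^k = 0.75, reduced costs: (8.75, 0.25)
  x^k = (0.0, 0.0), subgradient = b - a^T x = 15.0
  y^{k+1} = 0.75 + 0.05*15.0 = 1.5
Step 3: y^k = 1.5, reduced costs: (6.5, -3.5)
  x^k = (0.0, 3.0), subgradient = b - a^T x = 0.0
  y^{k+1} = 1.5 + 0.05*0.0 = 1.5
Dual objective at y_3 = 1.5: reduced costs (6.5, -3.5), box minimizer x = (0.0, 3.0)
g(y_3) = b*y + (c1 - a1*y)*x1 + (c2 - a2*y)*x2 = 15*1.5 + 6.5*0.0 + (-3.5)*3.0 = 22.5 + 0.0 - 10.5 = 12.0


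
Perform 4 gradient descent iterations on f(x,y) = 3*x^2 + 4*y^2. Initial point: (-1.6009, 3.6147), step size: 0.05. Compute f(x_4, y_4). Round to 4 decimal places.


Gradient descent on f(x,y) = 3*x^2 + 4*y^2.
Starting point: (-1.6009, 3.6147), alpha = 0.05
Step 1: grad_x = 2*3*-1.6009 = -9.6054, grad_y = 2*4*3.6147 = 28.9176
  x_1 = -1.6009 - 0.05*-9.6054 = -1.1206
  y_1 = 3.6147 - 0.05*28.9176 = 2.1688
Step 2: grad_x = 2*3*-1.1206 = -6.7238, grad_y = 2*4*2.1688 = 17.3506
  x_2 = -1.1206 - 0.05*-6.7238 = -0.7844
  y_2 = 2.1688 - 0.05*17.3506 = 1.3013
Step 3: grad_x = 2*3*-0.7844 = -4.7066, grad_y = 2*4*1.3013 = 10.4103
  x_3 = -0.7844 - 0.05*-4.7066 = -0.5491
  y_3 = 1.3013 - 0.05*10.4103 = 0.7808
Step 4: grad_x = 2*3*-0.5491 = -3.2947, grad_y = 2*4*0.7808 = 6.2462
  x_4 = -0.5491 - 0.05*-3.2947 = -0.3844
  y_4 = 0.7808 - 0.05*6.2462 = 0.4685
f(-0.3844, 0.4685) = 3*(-0.3844)^2 + 4*0.4685^2 = 1.3211


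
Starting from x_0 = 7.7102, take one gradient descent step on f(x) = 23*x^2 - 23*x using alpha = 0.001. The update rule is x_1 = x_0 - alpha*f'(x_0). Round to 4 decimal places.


We compute the gradient at x_0 and apply the update.
f'(x) = 46*x - 23
f'(7.7102) = 46*7.7102 - 23 = 331.6692
x_1 = 7.7102 - 0.001*331.6692 = 7.3785


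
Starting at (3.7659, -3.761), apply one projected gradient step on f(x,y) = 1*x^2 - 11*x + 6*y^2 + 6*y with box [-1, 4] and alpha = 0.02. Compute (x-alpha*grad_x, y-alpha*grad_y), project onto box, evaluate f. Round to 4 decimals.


Step 1: Compute gradient at (3.7659, -3.761).
grad_x = 2*1*3.7659 - 11 = -3.4682
grad_y = 2*6*-3.761 + 6 = -39.132
Step 2: Gradient step.
x_raw = 3.7659 - 0.02*-3.4682 = 3.8353
y_raw = -3.761 - 0.02*-39.132 = -2.9784
Step 3: Project onto [-1, 4].
x_proj = clip(3.8353) = 3.8353
y_proj = clip(-2.9784) = -1.0
Step 4: Evaluate f.
f(3.8353, -1.0) = -27.4787


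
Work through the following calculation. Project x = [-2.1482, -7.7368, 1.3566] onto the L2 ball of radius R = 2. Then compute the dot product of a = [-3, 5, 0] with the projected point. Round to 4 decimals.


Step 1: Compute ||x|| (intermediates to 6 decimals).
||x|| = sqrt((-2.1482)^2 + (-7.7368)^2 + 1.3566^2) = 8.143292
Step 2: Project.
Since ||x|| > R, scale = R/||x|| = 2/8.143292 = 0.245601, proj(x) = scale * x
proj(x) = [-0.5276, -1.900166, 0.333182]
Step 3: Dot product.
a^T * proj(x) = -3*(-0.5276) + 5*(-1.900166) + 0*0.333182 = -7.918


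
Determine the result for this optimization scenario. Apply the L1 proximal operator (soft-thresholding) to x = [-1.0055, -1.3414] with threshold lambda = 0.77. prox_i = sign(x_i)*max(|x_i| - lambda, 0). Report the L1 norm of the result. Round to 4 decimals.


Soft-thresholding with lambda = 0.77:
prox(-1.0055) = sign(-1.0055)*max(|-1.0055| - 0.77, 0) = -0.2355
prox(-1.3414) = sign(-1.3414)*max(|-1.3414| - 0.77, 0) = -0.5714
prox(x) = [-0.2355, -0.5714]
||prox(x)||_1 = 0.2355 + 0.5714 = 0.8069


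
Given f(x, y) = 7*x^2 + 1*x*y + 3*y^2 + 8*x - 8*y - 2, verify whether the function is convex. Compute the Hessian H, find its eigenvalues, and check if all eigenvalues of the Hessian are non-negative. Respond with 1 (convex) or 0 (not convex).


The Hessian of f(x,y) = 7*x^2 + 1*x*y + 3*y^2 + 8*x - 8*y - 2 is:
H = [[14, 1], [1, 6]]
Trace = 14 + 6 = 20
Determinant = 14*6 - (1)^2 = 83
Discriminant = (20)^2 - 4*83 = 68.0
Eigenvalues: lambda_1 = 5.8769, lambda_2 = 14.1231
The function is convex.

1


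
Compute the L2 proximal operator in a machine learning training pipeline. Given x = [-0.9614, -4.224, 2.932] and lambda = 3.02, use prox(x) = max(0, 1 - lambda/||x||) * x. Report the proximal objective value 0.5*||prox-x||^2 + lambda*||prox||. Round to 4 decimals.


Step 1: Compute ||x||.
||x|| = 5.231
Step 2: Compute scaling factor.
scale = max(0, 1 - 3.02/5.231) = 0.4227
Step 3: prox(x) = [-0.4064, -1.7854, 1.2393]
||prox(x)|| = 2.211
Step 4: Proximal objective.
0.5*||prox-x||^2 = 4.5602
lambda*||prox|| = 6.6772
Total = 11.2373


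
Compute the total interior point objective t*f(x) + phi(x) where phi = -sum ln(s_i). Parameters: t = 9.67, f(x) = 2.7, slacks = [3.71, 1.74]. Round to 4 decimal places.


Step 1: Compute log-barrier.
ln values: [1.311, 0.5539]
phi = -(1.311 + 0.5539) = -1.8649
Step 2: Compute augmented objective.
t*f(x) = 9.67*2.7 = 26.109
Total = 26.109 - 1.8649 = 24.2441


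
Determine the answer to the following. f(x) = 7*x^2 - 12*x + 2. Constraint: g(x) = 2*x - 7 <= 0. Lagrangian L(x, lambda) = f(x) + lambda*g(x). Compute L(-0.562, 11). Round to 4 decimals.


Step 1: Evaluate f(x).
f(-0.562) = 7*(-0.562)^2 - 12*(-0.562) + 2 = 10.9549
Step 2: Evaluate g(x).
g(-0.562) = 2*-0.562 - 7 = -8.124
Step 3: Compute Lagrangian.
L = 10.9549 + 11*-8.124 = -78.4091


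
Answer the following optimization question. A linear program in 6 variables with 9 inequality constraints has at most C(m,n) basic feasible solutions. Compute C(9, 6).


Each vertex corresponds to some choice of n active constraints out of m, so the number of vertices is at most C(m, n) = m! / (n!(m-n)!).
m = 9, n = 6
Numerator: 9 * 8 * 7 * 6 * 5 * 4
Denominator: 6! = 720
C(9, 6) = 84


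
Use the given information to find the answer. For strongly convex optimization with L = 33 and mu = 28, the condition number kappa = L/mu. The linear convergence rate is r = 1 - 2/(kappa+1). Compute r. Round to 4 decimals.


Step 1: Compute the condition number.
kappa = L/mu = 33/28 = 1.1786
Step 2: Compute the convergence rate.
r = 1 - 2/(kappa + 1) = 1 - 2*mu/(L + mu) = (L - mu)/(L + mu) = 5/61 = 0.082


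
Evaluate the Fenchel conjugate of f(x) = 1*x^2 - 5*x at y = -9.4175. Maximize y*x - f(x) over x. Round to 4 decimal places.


f*(y) = sup_x {y*x - a*x^2 - b*x} = sup_x {(y-b)*x - a*x^2}
FOC: (y - b) - 2a*x = 0 => x* = (y - b)/(2a)
x* = (-9.4175 + 5)/(2*1) = -2.2088
f*(-9.4175) = (y-b)^2/(4a) = (-9.4175 + 5)^2/(4*1)
= 19.5143/4 = 4.8786


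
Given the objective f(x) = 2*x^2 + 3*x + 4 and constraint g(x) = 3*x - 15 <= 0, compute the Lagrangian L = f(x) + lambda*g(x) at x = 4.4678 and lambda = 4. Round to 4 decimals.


Step 1: Evaluate f(x).
f(4.4678) = 2*4.4678^2 + 3*4.4678 + 4 = 57.3259
Step 2: Evaluate g(x).
g(4.4678) = 3*4.4678 - 15 = -1.5966
Step 3: Compute Lagrangian.
L = 57.3259 + 4*-1.5966 = 50.9395


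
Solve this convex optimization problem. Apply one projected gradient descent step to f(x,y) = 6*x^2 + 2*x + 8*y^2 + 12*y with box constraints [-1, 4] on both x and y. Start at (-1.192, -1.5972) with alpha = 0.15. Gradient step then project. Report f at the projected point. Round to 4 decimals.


Step 1: Compute gradient at (-1.192, -1.5972).
grad_x = 2*6*-1.192 + 2 = -12.304
grad_y = 2*8*-1.5972 + 12 = -13.5552
Step 2: Gradient step.
x_raw = -1.192 - 0.15*-12.304 = 0.6536
y_raw = -1.5972 - 0.15*-13.5552 = 0.4361
Step 3: Project onto [-1, 4].
x_proj = clip(0.6536) = 0.6536
y_proj = clip(0.4361) = 0.4361
Step 4: Evaluate f.
f(0.6536, 0.4361) = 10.6246


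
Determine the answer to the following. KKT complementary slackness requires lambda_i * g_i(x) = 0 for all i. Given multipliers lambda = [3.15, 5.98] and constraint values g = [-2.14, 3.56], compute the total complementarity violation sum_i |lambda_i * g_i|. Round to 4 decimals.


KKT complementary slackness check:
lambda_1 * g_1 = 3.15 * -2.14 = -6.741
lambda_2 * g_2 = 5.98 * 3.56 = 21.2888
Total violation = 6.741 + 21.2888 = 28.0298


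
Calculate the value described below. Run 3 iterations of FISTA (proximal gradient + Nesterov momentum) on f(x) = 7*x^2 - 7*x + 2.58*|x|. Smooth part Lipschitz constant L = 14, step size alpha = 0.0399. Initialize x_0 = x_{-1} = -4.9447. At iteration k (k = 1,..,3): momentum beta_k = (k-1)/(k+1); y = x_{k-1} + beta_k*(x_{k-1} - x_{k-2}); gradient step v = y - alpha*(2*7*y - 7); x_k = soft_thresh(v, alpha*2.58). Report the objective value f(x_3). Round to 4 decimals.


FISTA on f(x) = 7*x^2 - 7*x + 2.58*|x|
L = 14, alpha = 0.0399
Iteration 1: beta = 0.0, y = -4.9447 + 0.0*(-4.9447 + 4.9447) = -4.9447
  grad(y) = -76.2258, v = y - alpha*grad = -1.9033
  prox(v) = soft_thresh(-1.9033, 0.1029) = -1.8003
Iteration 2: beta = 0.3333, y = -1.8003 + 0.3333*(-1.8003 + 4.9447) = -0.7522
  grad(y) = -17.5312, v = y - alpha*grad = -0.0527
  prox(v) = soft_thresh(-0.0527, 0.1029) = 0.0
Iteration 3: beta = 0.5, y = 0.0 + 0.5*(0.0 + 1.8003) = 0.9002
  grad(y) = 5.6024, v = y - alpha*grad = 0.6766
  prox(v) = soft_thresh(0.6766, 0.1029) = 0.5737
f(x_3) = 7*0.5737^2 - 7*0.5737 + 2.58*|0.5737| = -0.2319


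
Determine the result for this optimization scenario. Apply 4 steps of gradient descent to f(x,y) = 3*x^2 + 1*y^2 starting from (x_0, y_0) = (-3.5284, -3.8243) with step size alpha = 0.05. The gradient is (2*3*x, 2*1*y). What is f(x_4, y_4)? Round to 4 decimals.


Gradient descent on f(x,y) = 3*x^2 + 1*y^2.
Starting point: (-3.5284, -3.8243), alpha = 0.05
Step 1: grad_x = 2*3*-3.5284 = -21.1704, grad_y = 2*1*-3.8243 = -7.6486
  x_1 = -3.5284 - 0.05*-21.1704 = -2.4699
  y_1 = -3.8243 - 0.05*-7.6486 = -3.4419
Step 2: grad_x = 2*3*-2.4699 = -14.8193, grad_y = 2*1*-3.4419 = -6.8837
  x_2 = -2.4699 - 0.05*-14.8193 = -1.7289
  y_2 = -3.4419 - 0.05*-6.8837 = -3.0977
Step 3: grad_x = 2*3*-1.7289 = -10.3735, grad_y = 2*1*-3.0977 = -6.1954
  x_3 = -1.7289 - 0.05*-10.3735 = -1.2102
  y_3 = -3.0977 - 0.05*-6.1954 = -2.7879
Step 4: grad_x = 2*3*-1.2102 = -7.2614, grad_y = 2*1*-2.7879 = -5.5758
  x_4 = -1.2102 - 0.05*-7.2614 = -0.8472
  y_4 = -2.7879 - 0.05*-5.5758 = -2.5091
f(-0.8472, -2.5091) = 3*(-0.8472)^2 + 1*(-2.5091)^2 = 8.4488


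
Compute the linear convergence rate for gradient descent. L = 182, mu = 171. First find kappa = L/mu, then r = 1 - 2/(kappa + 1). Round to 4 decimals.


Step 1: Compute the condition number.
kappa = L/mu = 182/171 = 1.0643
Step 2: Compute the convergence rate.
r = 1 - 2/(kappa + 1) = 1 - 2*mu/(L + mu) = (L - mu)/(L + mu) = 11/353 = 0.0312


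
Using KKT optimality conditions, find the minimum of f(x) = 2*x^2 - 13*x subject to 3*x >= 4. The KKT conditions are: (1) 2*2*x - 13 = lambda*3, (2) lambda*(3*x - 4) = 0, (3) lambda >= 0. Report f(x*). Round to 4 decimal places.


Step 1: Try lambda = 0 (constraint inactive).
Stationarity: 2*2*x - 13 = 0
x* = 13/(2*2) = 3.25
Check constraint: 3*3.25 = 9.75 >= 4 -- satisfied.
Step 2: Compute optimal value.
f(x*) = 2*3.25^2 - 13*3.25 = -21.125


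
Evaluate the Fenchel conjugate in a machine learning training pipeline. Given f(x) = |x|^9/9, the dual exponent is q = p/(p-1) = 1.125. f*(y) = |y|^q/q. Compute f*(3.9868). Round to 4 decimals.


The conjugate exponent q satisfies 1/p + 1/q = 1.
p = 9, so q = 9/(9 - 1) = 1.125
|y|^q = 3.9868^1.125 = 4.7392
f*(3.9868) = 4.7392 / 1.125 = 4.2126


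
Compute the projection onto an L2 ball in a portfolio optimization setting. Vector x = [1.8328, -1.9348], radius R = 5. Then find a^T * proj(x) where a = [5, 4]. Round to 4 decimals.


Step 1: Compute ||x|| (intermediates to 6 decimals).
||x|| = sqrt(1.8328^2 + (-1.9348)^2) = 2.665072
Step 2: Project.
Since ||x|| <= R, proj = x (no scaling needed).
proj(x) = [1.8328, -1.9348]
Step 3: Dot product.
a^T * proj(x) = 5*1.8328 + 4*(-1.9348) = 1.4248


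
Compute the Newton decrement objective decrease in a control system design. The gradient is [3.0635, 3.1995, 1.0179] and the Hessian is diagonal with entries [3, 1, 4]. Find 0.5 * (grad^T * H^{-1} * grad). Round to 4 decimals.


Step 1: H is diagonal, so H^(-1) * g = [1.0212, 3.1995, 0.2545].
Step 2: g^T H^(-1) g = sum_i g_i^2 / H_ii
  = (3.0635)^2/3 + (3.1995)^2/1 + (1.0179)^2/4
  = 3.1283 + 10.2368 + 0.259 = 13.6242
Step 3: Objective decrease = 0.5 * g^T H^(-1) g = 6.8121


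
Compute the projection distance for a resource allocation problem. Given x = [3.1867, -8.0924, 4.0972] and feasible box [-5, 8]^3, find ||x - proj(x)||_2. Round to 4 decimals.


Project each component onto [-5, 8].
clip(3.1867) = 3.1867, clip(-8.0924) = -5.0, clip(4.0972) = 4.0972
Projection = [3.1867, -5.0, 4.0972]
Squared diffs: [0.0, 9.5629, 0.0]
Distance = sqrt(9.5629) = 3.0924


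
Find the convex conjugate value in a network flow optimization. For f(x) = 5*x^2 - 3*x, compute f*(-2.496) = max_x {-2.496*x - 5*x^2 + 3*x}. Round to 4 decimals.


f*(y) = sup_x {y*x - a*x^2 - b*x} = sup_x {(y-b)*x - a*x^2}
FOC: (y - b) - 2a*x = 0 => x* = (y - b)/(2a)
x* = (-2.496 + 3)/(2*5) = 0.0504
f*(-2.496) = (y-b)^2/(4a) = (-2.496 + 3)^2/(4*5)
= 0.254/20 = 0.0127


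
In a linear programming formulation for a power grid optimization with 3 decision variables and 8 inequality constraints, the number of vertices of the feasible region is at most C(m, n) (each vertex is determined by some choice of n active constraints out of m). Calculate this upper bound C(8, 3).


Each vertex corresponds to some choice of n active constraints out of m, so the number of vertices is at most C(m, n) = m! / (n!(m-n)!).
m = 8, n = 3
Numerator: 8 * 7 * 6
Denominator: 3! = 6
C(8, 3) = 56


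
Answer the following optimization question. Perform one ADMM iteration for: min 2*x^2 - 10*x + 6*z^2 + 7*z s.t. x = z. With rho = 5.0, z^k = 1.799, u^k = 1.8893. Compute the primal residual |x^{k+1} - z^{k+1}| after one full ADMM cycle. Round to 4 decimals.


ADMM iteration with rho = 5.0, z^k = 1.799, u^k = 1.8893
Step 1: x-update.
Minimize 2*x^2 - 10*x + (5.0/2)*(x - 1.799 + 1.8893)^2
FOC: (2*2 + 5.0)*x = 10 + 5.0*(1.799 - 1.8893)
x^{k+1} = 1.0609
Step 2: z-update.
Minimize 6*z^2 + 7*z + (5.0/2)*(1.0609 - z + 1.8893)^2
FOC: (2*6 + 5.0)*z = -7 + 5.0*(1.0609 + 1.8893)
z^{k+1} = 0.456
Step 3: u-update.
u^{k+1} = 1.8893 + 1.0609 - 0.456 = 2.4943
Step 4: Primal residual = |1.0609 - 0.456| = 0.605


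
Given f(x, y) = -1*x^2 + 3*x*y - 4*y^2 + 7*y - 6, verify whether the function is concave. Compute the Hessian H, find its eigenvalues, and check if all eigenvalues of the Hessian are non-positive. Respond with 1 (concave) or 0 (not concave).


The Hessian of f(x,y) = -1*x^2 + 3*x*y - 4*y^2 + 7*y - 6 is:
H = [[-2, 3], [3, -8]]
Trace = -2 - 8 = -10
Determinant = -2*-8 - (3)^2 = 7
Discriminant = (-10)^2 - 4*7 = 72.0
Eigenvalues: lambda_1 = -9.2426, lambda_2 = -0.7574
The function is concave.

1


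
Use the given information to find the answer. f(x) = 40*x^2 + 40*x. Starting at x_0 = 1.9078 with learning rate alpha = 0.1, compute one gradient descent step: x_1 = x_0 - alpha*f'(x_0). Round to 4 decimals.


We compute the gradient at x_0 and apply the update.
f'(x) = 80*x + 40
f'(1.9078) = 80*1.9078 + 40 = 192.624
x_1 = 1.9078 - 0.1*192.624 = -17.3546


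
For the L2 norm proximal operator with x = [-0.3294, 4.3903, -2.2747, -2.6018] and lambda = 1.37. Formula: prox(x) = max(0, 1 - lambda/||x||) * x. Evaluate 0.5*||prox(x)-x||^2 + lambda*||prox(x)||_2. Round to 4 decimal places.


Step 1: Compute ||x||.
||x|| = 5.597
Step 2: Compute scaling factor.
scale = max(0, 1 - 1.37/5.597) = 0.7552
Step 3: prox(x) = [-0.2488, 3.3157, -1.7179, -1.965]
||prox(x)|| = 4.227
Step 4: Proximal objective.
0.5*||prox-x||^2 = 0.9385
lambda*||prox|| = 5.791
Total = 6.7295


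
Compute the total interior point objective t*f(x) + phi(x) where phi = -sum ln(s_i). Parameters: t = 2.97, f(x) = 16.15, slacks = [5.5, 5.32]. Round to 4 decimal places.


Step 1: Compute log-barrier.
ln values: [1.7047, 1.6715]
phi = -(1.7047 + 1.6715) = -3.3762
Step 2: Compute augmented objective.
t*f(x) = 2.97*16.15 = 47.9655
Total = 47.9655 - 3.3762 = 44.5893


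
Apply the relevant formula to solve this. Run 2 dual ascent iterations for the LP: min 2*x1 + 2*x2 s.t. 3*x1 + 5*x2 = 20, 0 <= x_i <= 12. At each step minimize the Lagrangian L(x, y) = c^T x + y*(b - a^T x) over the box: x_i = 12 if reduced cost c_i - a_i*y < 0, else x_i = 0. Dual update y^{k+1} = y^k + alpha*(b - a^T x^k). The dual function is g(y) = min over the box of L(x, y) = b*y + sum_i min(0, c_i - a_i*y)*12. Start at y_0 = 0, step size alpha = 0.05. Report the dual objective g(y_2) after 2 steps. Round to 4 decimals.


Dual ascent for LP: min 2*x1 + 2*x2, 3*x1 + 5*x2 = 20, 0 <= x_i <= 12
Step 1: y^k = 0.0, reduced costs: (2.0, 2.0)
  x^k = (0.0, 0.0), subgradient = b - a^T x = 20.0
  y^{k+1} = 0.0 + 0.05*20.0 = 1.0
Step 2: y^k = 1.0, reduced costs: (-1.0, -3.0)
  x^k = (12.0, 12.0), subgradient = b - a^T x = -76.0
  y^{k+1} = 1.0 + 0.05*-76.0 = -2.8
Dual objective at y_2 = -2.8: reduced costs (10.4, 16.0), box minimizer x = (0.0, 0.0)
g(y_2) = b*y + (c1 - a1*y)*x1 + (c2 - a2*y)*x2 = 20*(-2.8) + 10.4*0.0 + 16.0*0.0 = -56.0 + 0.0 + 0.0 = -56.0


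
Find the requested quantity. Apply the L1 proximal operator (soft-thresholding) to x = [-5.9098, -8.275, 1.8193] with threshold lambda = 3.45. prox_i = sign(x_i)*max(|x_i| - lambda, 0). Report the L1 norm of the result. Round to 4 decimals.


Soft-thresholding with lambda = 3.45:
prox(-5.9098) = sign(-5.9098)*max(|-5.9098| - 3.45, 0) = -2.4598
prox(-8.275) = sign(-8.275)*max(|-8.275| - 3.45, 0) = -4.825
prox(1.8193) = sign(1.8193)*max(|1.8193| - 3.45, 0) = 0.0
prox(x) = [-2.4598, -4.825, 0.0]
||prox(x)||_1 = 2.4598 + 4.825 + 0.0 = 7.2848


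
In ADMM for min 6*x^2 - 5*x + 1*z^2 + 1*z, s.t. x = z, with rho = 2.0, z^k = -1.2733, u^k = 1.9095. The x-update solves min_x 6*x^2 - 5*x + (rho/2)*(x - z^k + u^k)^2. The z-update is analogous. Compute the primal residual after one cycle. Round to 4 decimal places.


ADMM iteration with rho = 2.0, z^k = -1.2733, u^k = 1.9095
Step 1: x-update.
Minimize 6*x^2 - 5*x + (2.0/2)*(x + 1.2733 + 1.9095)^2
FOC: (2*6 + 2.0)*x = 5 + 2.0*(-1.2733 - 1.9095)
x^{k+1} = -0.0975
Step 2: z-update.
Minimize 1*z^2 + 1*z + (2.0/2)*(-0.0975 - z + 1.9095)^2
FOC: (2*1 + 2.0)*z = -1 + 2.0*(-0.0975 + 1.9095)
z^{k+1} = 0.656
Step 3: u-update.
u^{k+1} = 1.9095 - 0.0975 - 0.656 = 1.156
Step 4: Primal residual = |-0.0975 - 0.656| = 0.7535


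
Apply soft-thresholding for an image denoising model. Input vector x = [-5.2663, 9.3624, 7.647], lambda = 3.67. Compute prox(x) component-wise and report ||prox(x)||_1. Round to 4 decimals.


Soft-thresholding with lambda = 3.67:
prox(-5.2663) = sign(-5.2663)*max(|-5.2663| - 3.67, 0) = -1.5963
prox(9.3624) = sign(9.3624)*max(|9.3624| - 3.67, 0) = 5.6924
prox(7.647) = sign(7.647)*max(|7.647| - 3.67, 0) = 3.977
prox(x) = [-1.5963, 5.6924, 3.977]
||prox(x)||_1 = 1.5963 + 5.6924 + 3.977 = 11.2657


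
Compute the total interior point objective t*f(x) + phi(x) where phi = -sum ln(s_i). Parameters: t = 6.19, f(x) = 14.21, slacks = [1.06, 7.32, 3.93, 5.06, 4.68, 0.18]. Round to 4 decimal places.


Step 1: Compute log-barrier.
ln values: [0.0583, 1.9906, 1.3686, 1.6214, 1.5433, -1.7148]
phi = -(0.0583 + 1.9906 + 1.3686 + 1.6214 + 1.5433 - 1.7148) = -4.8674
Step 2: Compute augmented objective.
t*f(x) = 6.19*14.21 = 87.9599
Total = 87.9599 - 4.8674 = 83.0925


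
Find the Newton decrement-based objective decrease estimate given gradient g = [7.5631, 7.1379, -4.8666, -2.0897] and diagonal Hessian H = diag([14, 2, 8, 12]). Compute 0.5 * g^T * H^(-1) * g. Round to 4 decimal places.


Step 1: H is diagonal, so H^(-1) * g = [0.5402, 3.569, -0.6083, -0.1741].
Step 2: g^T H^(-1) g = sum_i g_i^2 / H_ii
  = (7.5631)^2/14 + (7.1379)^2/2 + (-4.8666)^2/8 + (-2.0897)^2/12
  = 4.0857 + 25.4748 + 2.9605 + 0.3639 = 32.8849
Step 3: Objective decrease = 0.5 * g^T H^(-1) g = 16.4425


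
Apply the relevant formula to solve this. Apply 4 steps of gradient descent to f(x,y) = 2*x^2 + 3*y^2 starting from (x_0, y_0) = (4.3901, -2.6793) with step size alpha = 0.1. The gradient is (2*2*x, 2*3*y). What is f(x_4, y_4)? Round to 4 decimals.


Gradient descent on f(x,y) = 2*x^2 + 3*y^2.
Starting point: (4.3901, -2.6793), alpha = 0.1
Step 1: grad_x = 2*2*4.3901 = 17.5604, grad_y = 2*3*-2.6793 = -16.0758
  x_1 = 4.3901 - 0.1*17.5604 = 2.6341
  y_1 = -2.6793 - 0.1*-16.0758 = -1.0717
Step 2: grad_x = 2*2*2.6341 = 10.5362, grad_y = 2*3*-1.0717 = -6.4303
  x_2 = 2.6341 - 0.1*10.5362 = 1.5804
  y_2 = -1.0717 - 0.1*-6.4303 = -0.4287
Step 3: grad_x = 2*2*1.5804 = 6.3217, grad_y = 2*3*-0.4287 = -2.5721
  x_3 = 1.5804 - 0.1*6.3217 = 0.9483
  y_3 = -0.4287 - 0.1*-2.5721 = -0.1715
Step 4: grad_x = 2*2*0.9483 = 3.793, grad_y = 2*3*-0.1715 = -1.0289
  x_4 = 0.9483 - 0.1*3.793 = 0.569
  y_4 = -0.1715 - 0.1*-1.0289 = -0.0686
f(0.569, -0.0686) = 2*0.569^2 + 3*(-0.0686)^2 = 0.6615


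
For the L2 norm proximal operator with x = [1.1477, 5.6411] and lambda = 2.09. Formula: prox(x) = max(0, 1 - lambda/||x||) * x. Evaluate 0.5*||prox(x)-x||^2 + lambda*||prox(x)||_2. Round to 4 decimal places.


Step 1: Compute ||x||.
||x|| = 5.7567
Step 2: Compute scaling factor.
scale = max(0, 1 - 2.09/5.7567) = 0.6369
Step 3: prox(x) = [0.731, 3.5931]
||prox(x)|| = 3.6667
Step 4: Proximal objective.
0.5*||prox-x||^2 = 2.1841
lambda*||prox|| = 7.6634
Total = 9.8474


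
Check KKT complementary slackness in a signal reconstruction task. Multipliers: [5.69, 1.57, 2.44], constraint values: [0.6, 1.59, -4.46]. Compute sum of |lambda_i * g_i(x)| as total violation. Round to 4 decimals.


KKT complementary slackness check:
lambda_1 * g_1 = 5.69 * 0.6 = 3.414
lambda_2 * g_2 = 1.57 * 1.59 = 2.4963
lambda_3 * g_3 = 2.44 * -4.46 = -10.8824
Total violation = 3.414 + 2.4963 + 10.8824 = 16.7927


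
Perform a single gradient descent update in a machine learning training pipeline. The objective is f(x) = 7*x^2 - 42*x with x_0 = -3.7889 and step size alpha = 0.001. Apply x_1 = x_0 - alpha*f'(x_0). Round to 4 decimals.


We compute the gradient at x_0 and apply the update.
f'(x) = 14*x - 42
f'(-3.7889) = 14*-3.7889 - 42 = -95.0446
x_1 = -3.7889 - 0.001*-95.0446 = -3.6939


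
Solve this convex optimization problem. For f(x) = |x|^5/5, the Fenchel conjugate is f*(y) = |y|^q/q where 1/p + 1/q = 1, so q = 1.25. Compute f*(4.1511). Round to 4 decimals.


The conjugate exponent q satisfies 1/p + 1/q = 1.
p = 5, so q = 5/(5 - 1) = 1.25
|y|^q = 4.1511^1.25 = 5.9252
f*(4.1511) = 5.9252 / 1.25 = 4.7402


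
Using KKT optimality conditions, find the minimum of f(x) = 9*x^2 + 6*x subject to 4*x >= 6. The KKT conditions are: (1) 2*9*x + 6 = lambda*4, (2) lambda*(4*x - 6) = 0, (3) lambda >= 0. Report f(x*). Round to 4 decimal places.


Step 1: Try lambda = 0 (constraint inactive).
x_unc = -6/(2*9) = -0.3333
Check: 4*-0.3333 = -1.3332 < 6 -- violated!
Step 2: Constraint must be active: 4*x = 6
x* = 6/4 = 1.5
lambda = (2*9*1.5 + 6)/4 = 8.25
Step 3: Compute optimal value.
f(x*) = 9*1.5^2 + 6*1.5 = 29.25


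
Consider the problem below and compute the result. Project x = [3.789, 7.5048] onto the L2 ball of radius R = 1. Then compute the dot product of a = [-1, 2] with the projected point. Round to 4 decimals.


Step 1: Compute ||x|| (intermediates to 6 decimals).
||x|| = sqrt(3.789^2 + 7.5048^2) = 8.407053
Step 2: Project.
Since ||x|| > R, scale = R/||x|| = 1/8.407053 = 0.118948, proj(x) = scale * x
proj(x) = [0.450694, 0.892681]
Step 3: Dot product.
a^T * proj(x) = -1*0.450694 + 2*0.892681 = 1.3347


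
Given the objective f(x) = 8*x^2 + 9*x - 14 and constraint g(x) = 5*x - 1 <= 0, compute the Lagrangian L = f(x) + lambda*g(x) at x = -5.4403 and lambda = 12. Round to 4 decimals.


Step 1: Evaluate f(x).
f(-5.4403) = 8*(-5.4403)^2 + 9*(-5.4403) - 14 = 173.8122
Step 2: Evaluate g(x).
g(-5.4403) = 5*-5.4403 - 1 = -28.2015
Step 3: Compute Lagrangian.
L = 173.8122 + 12*-28.2015 = -164.6058


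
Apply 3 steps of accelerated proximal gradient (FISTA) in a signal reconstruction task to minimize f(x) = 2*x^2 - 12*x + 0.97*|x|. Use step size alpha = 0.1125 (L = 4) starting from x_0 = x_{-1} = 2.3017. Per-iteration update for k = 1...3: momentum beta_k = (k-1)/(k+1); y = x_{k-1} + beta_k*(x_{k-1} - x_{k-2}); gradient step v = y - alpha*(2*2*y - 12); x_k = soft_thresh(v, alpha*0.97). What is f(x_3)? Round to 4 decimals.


FISTA on f(x) = 2*x^2 - 12*x + 0.97*|x|
L = 4, alpha = 0.1125
Iteration 1: beta = 0.0, y = 2.3017 + 0.0*(2.3017 - 2.3017) = 2.3017
  grad(y) = -2.7932, v = y - alpha*grad = 2.6159
  prox(v) = soft_thresh(2.6159, 0.1091) = 2.5068
Iteration 2: beta = 0.3333, y = 2.5068 + 0.3333*(2.5068 - 2.3017) = 2.5752
  grad(y) = -1.6993, v = y - alpha*grad = 2.7663
  prox(v) = soft_thresh(2.7663, 0.1091) = 2.6572
Iteration 3: beta = 0.5, y = 2.6572 + 0.5*(2.6572 - 2.5068) = 2.7324
  grad(y) = -1.0703, v = y - alpha*grad = 2.8528
  prox(v) = soft_thresh(2.8528, 0.1091) = 2.7437
f(x_3) = 2*2.7437^2 - 12*2.7437 + 0.97*|2.7437| = -15.2072


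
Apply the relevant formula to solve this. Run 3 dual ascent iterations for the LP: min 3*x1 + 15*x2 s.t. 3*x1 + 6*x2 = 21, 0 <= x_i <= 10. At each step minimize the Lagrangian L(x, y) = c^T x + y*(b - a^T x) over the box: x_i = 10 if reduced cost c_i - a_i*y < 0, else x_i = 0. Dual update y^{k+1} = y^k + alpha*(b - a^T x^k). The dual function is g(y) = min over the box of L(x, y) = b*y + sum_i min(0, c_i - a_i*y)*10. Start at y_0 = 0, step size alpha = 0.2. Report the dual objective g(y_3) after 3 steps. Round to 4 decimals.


Dual ascent for LP: min 3*x1 + 15*x2, 3*x1 + 6*x2 = 21, 0 <= x_i <= 10
Step 1: y^k = 0.0, reduced costs: (3.0, 15.0)
  x^k = (0.0, 0.0), subgradient = b - a^T x = 21.0
  y^{k+1} = 0.0 + 0.2*21.0 = 4.2
Step 2: y^k = 4.2, reduced costs: (-9.6, -10.2)
  x^k = (10.0, 10.0), subgradient = b - a^T x = -69.0
  y^{k+1} = 4.2 + 0.2*-69.0 = -9.6
Step 3: y^k = -9.6, reduced costs: (31.8, 72.6)
  x^k = (0.0, 0.0), subgradient = b - a^T x = 21.0
  y^{k+1} = -9.6 + 0.2*21.0 = -5.4
Dual objective at y_3 = -5.4: reduced costs (19.2, 47.4), box minimizer x = (0.0, 0.0)
g(y_3) = b*y + (c1 - a1*y)*x1 + (c2 - a2*y)*x2 = 21*(-5.4) + 19.2*0.0 + 47.4*0.0 = -113.4 + 0.0 + 0.0 = -113.4


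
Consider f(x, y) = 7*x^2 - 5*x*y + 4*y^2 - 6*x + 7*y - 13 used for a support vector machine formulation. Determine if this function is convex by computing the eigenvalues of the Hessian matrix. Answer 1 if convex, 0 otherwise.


The Hessian of f(x,y) = 7*x^2 - 5*x*y + 4*y^2 - 6*x + 7*y - 13 is:
H = [[14, -5], [-5, 8]]
Trace = 14 + 8 = 22
Determinant = 14*8 - (-5)^2 = 87
Discriminant = (22)^2 - 4*87 = 136.0
Eigenvalues: lambda_1 = 5.169, lambda_2 = 16.831
The function is convex.

1


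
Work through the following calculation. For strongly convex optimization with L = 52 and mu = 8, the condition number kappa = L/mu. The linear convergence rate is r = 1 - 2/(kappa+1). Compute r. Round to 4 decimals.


Step 1: Compute the condition number.
kappa = L/mu = 52/8 = 6.5
Step 2: Compute the convergence rate.
r = 1 - 2/(kappa + 1) = 1 - 2*mu/(L + mu) = (L - mu)/(L + mu) = 44/60 = 0.7333


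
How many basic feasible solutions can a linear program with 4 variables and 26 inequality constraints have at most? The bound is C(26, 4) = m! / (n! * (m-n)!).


Each vertex corresponds to some choice of n active constraints out of m, so the number of vertices is at most C(m, n) = m! / (n!(m-n)!).
m = 26, n = 4
Numerator: 26 * 25 * 24 * 23
Denominator: 4! = 24
C(26, 4) = 14950


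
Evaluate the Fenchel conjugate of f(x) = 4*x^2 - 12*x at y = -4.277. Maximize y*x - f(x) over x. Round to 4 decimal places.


f*(y) = sup_x {y*x - a*x^2 - b*x} = sup_x {(y-b)*x - a*x^2}
FOC: (y - b) - 2a*x = 0 => x* = (y - b)/(2a)
x* = (-4.277 + 12)/(2*4) = 0.9654
f*(-4.277) = (y-b)^2/(4a) = (-4.277 + 12)^2/(4*4)
= 59.6447/16 = 3.7278


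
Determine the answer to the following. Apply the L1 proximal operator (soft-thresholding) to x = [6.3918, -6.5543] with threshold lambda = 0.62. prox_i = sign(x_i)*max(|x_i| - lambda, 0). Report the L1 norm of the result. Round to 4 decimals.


Soft-thresholding with lambda = 0.62:
prox(6.3918) = sign(6.3918)*max(|6.3918| - 0.62, 0) = 5.7718
prox(-6.5543) = sign(-6.5543)*max(|-6.5543| - 0.62, 0) = -5.9343
prox(x) = [5.7718, -5.9343]
||prox(x)||_1 = 5.7718 + 5.9343 = 11.7061


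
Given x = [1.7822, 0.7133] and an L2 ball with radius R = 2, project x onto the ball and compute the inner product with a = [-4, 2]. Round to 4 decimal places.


Step 1: Compute ||x|| (intermediates to 6 decimals).
||x|| = sqrt(1.7822^2 + 0.7133^2) = 1.919644
Step 2: Project.
Since ||x|| <= R, proj = x (no scaling needed).
proj(x) = [1.7822, 0.7133]
Step 3: Dot product.
a^T * proj(x) = -4*1.7822 + 2*0.7133 = -5.7022


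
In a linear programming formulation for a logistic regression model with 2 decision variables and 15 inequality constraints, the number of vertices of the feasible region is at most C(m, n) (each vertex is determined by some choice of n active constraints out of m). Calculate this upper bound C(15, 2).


Each vertex corresponds to some choice of n active constraints out of m, so the number of vertices is at most C(m, n) = m! / (n!(m-n)!).
m = 15, n = 2
Numerator: 15 * 14
Denominator: 2! = 2
C(15, 2) = 105


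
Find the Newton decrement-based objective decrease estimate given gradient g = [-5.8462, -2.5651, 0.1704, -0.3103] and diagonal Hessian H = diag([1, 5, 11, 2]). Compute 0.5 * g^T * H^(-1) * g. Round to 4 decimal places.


Step 1: H is diagonal, so H^(-1) * g = [-5.8462, -0.513, 0.0155, -0.1552].
Step 2: g^T H^(-1) g = sum_i g_i^2 / H_ii
  = (-5.8462)^2/1 + (-2.5651)^2/5 + (0.1704)^2/11 + (-0.3103)^2/2
  = 34.1781 + 1.3159 + 0.0026 + 0.0481 = 35.5448
Step 3: Objective decrease = 0.5 * g^T H^(-1) g = 17.7724


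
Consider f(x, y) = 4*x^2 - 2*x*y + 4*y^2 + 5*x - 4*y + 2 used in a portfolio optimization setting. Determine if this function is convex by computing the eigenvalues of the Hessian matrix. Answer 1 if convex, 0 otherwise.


The Hessian of f(x,y) = 4*x^2 - 2*x*y + 4*y^2 + 5*x - 4*y + 2 is:
H = [[8, -2], [-2, 8]]
Trace = 8 + 8 = 16
Determinant = 8*8 - (-2)^2 = 60
Discriminant = (16)^2 - 4*60 = 16.0
Eigenvalues: lambda_1 = 6.0, lambda_2 = 10.0
The function is convex.

1


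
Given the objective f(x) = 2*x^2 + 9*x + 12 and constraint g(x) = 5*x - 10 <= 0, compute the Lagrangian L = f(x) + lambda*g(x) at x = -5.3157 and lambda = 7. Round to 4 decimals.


Step 1: Evaluate f(x).
f(-5.3157) = 2*(-5.3157)^2 + 9*(-5.3157) + 12 = 20.672
Step 2: Evaluate g(x).
g(-5.3157) = 5*-5.3157 - 10 = -36.5785
Step 3: Compute Lagrangian.
L = 20.672 + 7*-36.5785 = -235.3775


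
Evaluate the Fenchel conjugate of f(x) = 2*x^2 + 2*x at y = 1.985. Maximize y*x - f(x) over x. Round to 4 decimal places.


f*(y) = sup_x {y*x - a*x^2 - b*x} = sup_x {(y-b)*x - a*x^2}
FOC: (y - b) - 2a*x = 0 => x* = (y - b)/(2a)
x* = (1.985 - 2)/(2*2) = -0.0038
f*(1.985) = (y-b)^2/(4a) = (1.985 - 2)^2/(4*2)
= 0.0002/8 = 0.0


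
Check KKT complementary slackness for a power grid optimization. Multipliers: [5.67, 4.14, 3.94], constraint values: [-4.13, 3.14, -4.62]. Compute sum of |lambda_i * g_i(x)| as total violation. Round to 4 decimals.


KKT complementary slackness check:
lambda_1 * g_1 = 5.67 * -4.13 = -23.4171
lambda_2 * g_2 = 4.14 * 3.14 = 12.9996
lambda_3 * g_3 = 3.94 * -4.62 = -18.2028
Total violation = 23.4171 + 12.9996 + 18.2028 = 54.6195


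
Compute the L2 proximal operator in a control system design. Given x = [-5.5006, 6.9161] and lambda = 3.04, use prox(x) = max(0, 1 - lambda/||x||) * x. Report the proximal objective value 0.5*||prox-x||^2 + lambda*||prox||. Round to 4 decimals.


Step 1: Compute ||x||.
||x|| = 8.8368
Step 2: Compute scaling factor.
scale = max(0, 1 - 3.04/8.8368) = 0.656
Step 3: prox(x) = [-3.6083, 4.5369]
||prox(x)|| = 5.7968
Step 4: Proximal objective.
0.5*||prox-x||^2 = 4.6208
lambda*||prox|| = 17.6223
Total = 22.2431


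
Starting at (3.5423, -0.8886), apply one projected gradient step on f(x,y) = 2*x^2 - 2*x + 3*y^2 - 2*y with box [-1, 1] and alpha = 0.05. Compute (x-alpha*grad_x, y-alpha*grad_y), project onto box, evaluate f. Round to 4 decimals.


Step 1: Compute gradient at (3.5423, -0.8886).
grad_x = 2*2*3.5423 - 2 = 12.1692
grad_y = 2*3*-0.8886 - 2 = -7.3316
Step 2: Gradient step.
x_raw = 3.5423 - 0.05*12.1692 = 2.9338
y_raw = -0.8886 - 0.05*-7.3316 = -0.522
Step 3: Project onto [-1, 1].
x_proj = clip(2.9338) = 1.0
y_proj = clip(-0.522) = -0.522
Step 4: Evaluate f.
f(1.0, -0.522) = 1.8616


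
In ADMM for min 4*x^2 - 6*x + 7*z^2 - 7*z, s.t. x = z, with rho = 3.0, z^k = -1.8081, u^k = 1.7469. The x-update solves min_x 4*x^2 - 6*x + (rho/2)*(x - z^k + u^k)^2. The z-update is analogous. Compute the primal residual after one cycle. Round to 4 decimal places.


ADMM iteration with rho = 3.0, z^k = -1.8081, u^k = 1.7469
Step 1: x-update.
Minimize 4*x^2 - 6*x + (3.0/2)*(x + 1.8081 + 1.7469)^2
FOC: (2*4 + 3.0)*x = 6 + 3.0*(-1.8081 - 1.7469)
x^{k+1} = -0.4241
Step 2: z-update.
Minimize 7*z^2 - 7*z + (3.0/2)*(-0.4241 - z + 1.7469)^2
FOC: (2*7 + 3.0)*z = 7 + 3.0*(-0.4241 + 1.7469)
z^{k+1} = 0.6452
Step 3: u-update.
u^{k+1} = 1.7469 - 0.4241 - 0.6452 = 0.6776
Step 4: Primal residual = |-0.4241 - 0.6452| = 1.0693


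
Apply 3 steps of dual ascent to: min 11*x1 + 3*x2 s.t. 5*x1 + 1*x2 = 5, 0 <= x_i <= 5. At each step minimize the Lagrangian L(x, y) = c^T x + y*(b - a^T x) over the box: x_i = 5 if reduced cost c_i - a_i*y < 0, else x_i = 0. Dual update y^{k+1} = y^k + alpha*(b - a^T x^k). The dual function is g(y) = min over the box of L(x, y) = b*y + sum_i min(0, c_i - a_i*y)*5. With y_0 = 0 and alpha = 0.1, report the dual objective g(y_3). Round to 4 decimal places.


Dual ascent for LP: min 11*x1 + 3*x2, 5*x1 + 1*x2 = 5, 0 <= x_i <= 5
Step 1: y^k = 0.0, reduced costs: (11.0, 3.0)
  x^k = (0.0, 0.0), subgradient = b - a^T x = 5.0
  y^{k+1} = 0.0 + 0.1*5.0 = 0.5
Step 2: y^k = 0.5, reduced costs: (8.5, 2.5)
  x^k = (0.0, 0.0), subgradient = b - a^T x = 5.0
  y^{k+1} = 0.5 + 0.1*5.0 = 1.0
Step 3: y^k = 1.0, reduced costs: (6.0, 2.0)
  x^k = (0.0, 0.0), subgradient = b - a^T x = 5.0
  y^{k+1} = 1.0 + 0.1*5.0 = 1.5
Dual objective at y_3 = 1.5: reduced costs (3.5, 1.5), box minimizer x = (0.0, 0.0)
g(y_3) = b*y + (c1 - a1*y)*x1 + (c2 - a2*y)*x2 = 5*1.5 + 3.5*0.0 + 1.5*0.0 = 7.5 + 0.0 + 0.0 = 7.5


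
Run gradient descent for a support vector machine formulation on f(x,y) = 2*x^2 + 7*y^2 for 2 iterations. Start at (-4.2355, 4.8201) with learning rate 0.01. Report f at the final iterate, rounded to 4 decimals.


Gradient descent on f(x,y) = 2*x^2 + 7*y^2.
Starting point: (-4.2355, 4.8201), alpha = 0.01
Step 1: grad_x = 2*2*-4.2355 = -16.942, grad_y = 2*7*4.8201 = 67.4814
  x_1 = -4.2355 - 0.01*-16.942 = -4.0661
  y_1 = 4.8201 - 0.01*67.4814 = 4.1453
Step 2: grad_x = 2*2*-4.0661 = -16.2643, grad_y = 2*7*4.1453 = 58.034
  x_2 = -4.0661 - 0.01*-16.2643 = -3.9034
  y_2 = 4.1453 - 0.01*58.034 = 3.5649
f(-3.9034, 3.5649) = 2*(-3.9034)^2 + 7*3.5649^2 = 119.4355


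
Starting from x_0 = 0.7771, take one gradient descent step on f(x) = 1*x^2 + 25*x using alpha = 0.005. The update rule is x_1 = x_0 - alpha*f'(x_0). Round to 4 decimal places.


We compute the gradient at x_0 and apply the update.
f'(x) = 2*x + 25
f'(0.7771) = 2*0.7771 + 25 = 26.5542
x_1 = 0.7771 - 0.005*26.5542 = 0.6443


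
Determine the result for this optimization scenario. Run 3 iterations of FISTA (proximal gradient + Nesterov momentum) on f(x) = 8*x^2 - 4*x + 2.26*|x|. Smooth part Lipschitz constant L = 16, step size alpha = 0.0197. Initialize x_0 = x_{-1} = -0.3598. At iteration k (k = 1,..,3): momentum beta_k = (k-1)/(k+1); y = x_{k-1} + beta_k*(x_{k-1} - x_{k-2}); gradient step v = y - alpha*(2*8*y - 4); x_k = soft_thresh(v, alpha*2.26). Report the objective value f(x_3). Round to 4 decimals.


FISTA on f(x) = 8*x^2 - 4*x + 2.26*|x|
L = 16, alpha = 0.0197
Iteration 1: beta = 0.0, y = -0.3598 + 0.0*(-0.3598 + 0.3598) = -0.3598
  grad(y) = -9.7568, v = y - alpha*grad = -0.1676
  prox(v) = soft_thresh(-0.1676, 0.0445) = -0.1231
Iteration 2: beta = 0.3333, y = -0.1231 + 0.3333*(-0.1231 + 0.3598) = -0.0442
  grad(y) = -4.7065, v = y - alpha*grad = 0.0486
  prox(v) = soft_thresh(0.0486, 0.0445) = 0.004
Iteration 3: beta = 0.5, y = 0.004 + 0.5*(0.004 + 0.1231) = 0.0676
  grad(y) = -2.9185, v = y - alpha*grad = 0.1251
  prox(v) = soft_thresh(0.1251, 0.0445) = 0.0806
f(x_3) = 8*0.0806^2 - 4*0.0806 + 2.26*|0.0806| = -0.0883


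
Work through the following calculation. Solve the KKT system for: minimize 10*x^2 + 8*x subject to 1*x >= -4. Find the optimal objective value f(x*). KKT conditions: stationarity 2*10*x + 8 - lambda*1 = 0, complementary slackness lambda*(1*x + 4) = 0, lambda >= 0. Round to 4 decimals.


Step 1: Try lambda = 0 (constraint inactive).
Stationarity: 2*10*x + 8 = 0
x* = -8/(2*10) = -0.4
Check constraint: 1*-0.4 = -0.4 >= -4 -- satisfied.
Step 2: Compute optimal value.
f(x*) = 10*(-0.4)^2 + 8*(-0.4) = -1.6


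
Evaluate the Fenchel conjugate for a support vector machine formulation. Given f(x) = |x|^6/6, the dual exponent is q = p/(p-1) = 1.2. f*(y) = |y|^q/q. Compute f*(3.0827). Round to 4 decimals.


The conjugate exponent q satisfies 1/p + 1/q = 1.
p = 6, so q = 6/(6 - 1) = 1.2
|y|^q = 3.0827^1.2 = 3.8612
f*(3.0827) = 3.8612 / 1.2 = 3.2176


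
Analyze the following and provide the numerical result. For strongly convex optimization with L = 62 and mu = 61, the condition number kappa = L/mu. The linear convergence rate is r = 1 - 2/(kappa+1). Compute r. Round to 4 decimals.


Step 1: Compute the condition number.
kappa = L/mu = 62/61 = 1.0164
Step 2: Compute the convergence rate.
r = 1 - 2/(kappa + 1) = 1 - 2*mu/(L + mu) = (L - mu)/(L + mu) = 1/123 = 0.0081
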